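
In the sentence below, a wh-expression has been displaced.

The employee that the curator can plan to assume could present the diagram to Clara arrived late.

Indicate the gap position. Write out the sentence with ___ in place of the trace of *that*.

The employee that the curator can plan to assume ___ could present the diagram to Clara arrived late.

'that' is the subject of the clause embedded under 'assume'. The gap is right after 'assume'.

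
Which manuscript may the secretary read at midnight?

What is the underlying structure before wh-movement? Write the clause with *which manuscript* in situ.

The secretary may read which manuscript at midnight.

'which manuscript' functions as the direct object of 'read'. Wh-movement fronts it, leaving a gap right after 'read':
Which manuscript may the secretary read ___ at midnight?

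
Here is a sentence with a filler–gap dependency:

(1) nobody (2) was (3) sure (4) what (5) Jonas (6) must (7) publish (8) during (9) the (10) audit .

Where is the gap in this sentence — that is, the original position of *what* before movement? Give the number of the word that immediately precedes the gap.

Pre-movement form: Jonas must publish what during the audit.
'what' functions as the direct object of 'publish'. Wh-movement fronts it, leaving a gap right after 'publish':
Nobody was sure what Jonas must publish ___ during the audit.
'publish' is word 7.

7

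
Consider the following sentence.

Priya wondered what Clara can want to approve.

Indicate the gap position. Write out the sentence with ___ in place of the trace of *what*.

Before movement: Clara can want to approve what.
'what' is the direct object of 'approve'. The gap is right after 'approve'.

Priya wondered what Clara can want to approve ___.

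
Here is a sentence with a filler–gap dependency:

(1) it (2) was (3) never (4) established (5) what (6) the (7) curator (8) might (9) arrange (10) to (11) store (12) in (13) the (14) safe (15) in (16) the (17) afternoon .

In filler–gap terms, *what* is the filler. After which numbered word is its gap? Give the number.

Pre-movement form: The curator might arrange to store what in the safe in the afternoon.
'what' functions as the direct object of 'store'. It moves to the left edge, and the trace sits right after 'store':
It was never established what the curator might arrange to store ___ in the safe in the afternoon.
'store' is word 11.

11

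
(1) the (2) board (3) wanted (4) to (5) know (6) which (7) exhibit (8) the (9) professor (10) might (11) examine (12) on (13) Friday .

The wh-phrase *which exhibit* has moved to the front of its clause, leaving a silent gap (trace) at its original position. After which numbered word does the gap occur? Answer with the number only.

Before movement: The professor might examine which exhibit on Friday.
'which exhibit' is the direct object of 'examine'. It moves to the left edge, and the trace sits right after 'examine':
The board wanted to know which exhibit the professor might examine ___ on Friday.
'examine' is word 11.

11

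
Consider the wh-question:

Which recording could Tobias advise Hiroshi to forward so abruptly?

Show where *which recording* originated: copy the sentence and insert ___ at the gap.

Which recording could Tobias advise Hiroshi to forward ___ so abruptly?

In situ: Tobias could advise Hiroshi to forward which recording so abruptly.
The filler 'which recording' is interpreted as the direct object of 'forward'. The gap is right after 'forward'.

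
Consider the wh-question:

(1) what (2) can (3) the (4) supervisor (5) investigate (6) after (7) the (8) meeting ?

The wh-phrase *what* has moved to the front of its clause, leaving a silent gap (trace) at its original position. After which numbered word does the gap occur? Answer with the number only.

5

In situ: The supervisor can investigate what after the meeting.
The filler 'what' is interpreted as the direct object of 'investigate'. Fronting leaves a gap immediately after 'investigate':
What can the supervisor investigate ___ after the meeting?
'investigate' is word 5.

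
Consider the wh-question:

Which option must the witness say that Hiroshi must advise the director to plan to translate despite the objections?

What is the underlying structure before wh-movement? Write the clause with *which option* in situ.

The witness must say that Hiroshi must advise the director to plan to translate which option despite the objections.

'which option' functions as the direct object of 'translate'. It moves to the left edge, and the trace sits right after 'translate':
Which option must the witness say that Hiroshi must advise the director to plan to translate ___ despite the objections?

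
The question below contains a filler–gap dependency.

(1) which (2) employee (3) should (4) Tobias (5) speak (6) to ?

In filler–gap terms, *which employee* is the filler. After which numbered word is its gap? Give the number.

Pre-movement form: Tobias should speak to which employee.
The filler 'which employee' is interpreted as the object of the preposition 'to'. Wh-movement fronts it, leaving a gap right after 'to':
Which employee should Tobias speak to ___?
'to' is word 6.

6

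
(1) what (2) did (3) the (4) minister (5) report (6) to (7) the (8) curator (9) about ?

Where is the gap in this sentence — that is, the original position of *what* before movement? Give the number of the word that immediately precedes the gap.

In situ: The minister did report to the curator about what.
'what' functions as the object of the preposition 'about'. Wh-movement fronts it, leaving a gap right after 'about':
What did the minister report to the curator about ___?
'about' is word 9.

9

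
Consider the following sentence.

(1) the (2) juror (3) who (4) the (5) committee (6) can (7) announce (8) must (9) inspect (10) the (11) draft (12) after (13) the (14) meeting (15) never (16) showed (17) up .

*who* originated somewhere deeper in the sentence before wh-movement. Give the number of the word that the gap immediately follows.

7

'who' is the subject of the clause embedded under 'announce'. Fronting leaves a gap immediately after 'announce':
The juror who the committee can announce ___ must inspect the draft after the meeting never showed up.
'announce' is word 7.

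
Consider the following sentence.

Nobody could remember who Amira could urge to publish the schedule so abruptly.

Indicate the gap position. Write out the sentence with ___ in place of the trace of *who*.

In situ: Amira could urge who to publish the schedule so abruptly.
'who' functions as the direct object of 'urge'. The gap is right after 'urge'.

Nobody could remember who Amira could urge ___ to publish the schedule so abruptly.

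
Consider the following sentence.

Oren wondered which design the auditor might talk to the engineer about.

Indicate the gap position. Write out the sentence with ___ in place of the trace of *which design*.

Underlying clause: The auditor might talk to the engineer about which design.
'which design' is the object of the preposition 'about'. The gap is right after 'about'.

Oren wondered which design the auditor might talk to the engineer about ___.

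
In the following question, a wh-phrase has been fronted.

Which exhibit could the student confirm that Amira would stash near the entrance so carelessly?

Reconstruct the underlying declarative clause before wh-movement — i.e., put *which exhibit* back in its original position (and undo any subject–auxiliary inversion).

The student could confirm that Amira would stash which exhibit near the entrance so carelessly.

'which exhibit' is the direct object of 'stash'. It moves to the left edge, and the trace sits right after 'stash':
Which exhibit could the student confirm that Amira would stash ___ near the entrance so carelessly?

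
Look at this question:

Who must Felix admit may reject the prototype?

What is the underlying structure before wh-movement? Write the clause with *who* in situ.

Felix must admit who may reject the prototype.

'who' is the subject of the clause embedded under 'admit'. Wh-movement fronts it, leaving a gap right after 'admit':
Who must Felix admit ___ may reject the prototype?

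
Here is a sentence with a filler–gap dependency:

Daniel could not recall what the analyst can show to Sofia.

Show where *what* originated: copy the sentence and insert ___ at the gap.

Before movement: The analyst can show what to Sofia.
'what' functions as the direct object of 'show'. The gap is right after 'show'.

Daniel could not recall what the analyst can show ___ to Sofia.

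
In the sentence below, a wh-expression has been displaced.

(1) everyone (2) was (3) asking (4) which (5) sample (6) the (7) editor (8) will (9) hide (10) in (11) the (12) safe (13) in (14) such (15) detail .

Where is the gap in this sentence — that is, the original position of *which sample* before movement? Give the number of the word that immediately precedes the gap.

In situ: The editor will hide which sample in the safe in such detail.
The filler 'which sample' is interpreted as the direct object of 'hide'. Fronting leaves a gap immediately after 'hide':
Everyone was asking which sample the editor will hide ___ in the safe in such detail.
'hide' is word 9.

9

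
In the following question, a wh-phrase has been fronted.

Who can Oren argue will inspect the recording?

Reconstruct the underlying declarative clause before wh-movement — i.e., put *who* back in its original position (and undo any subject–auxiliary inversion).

Oren can argue who will inspect the recording.

The filler 'who' is interpreted as the subject of the clause embedded under 'argue'. It moves to the left edge, and the trace sits right after 'argue':
Who can Oren argue ___ will inspect the recording?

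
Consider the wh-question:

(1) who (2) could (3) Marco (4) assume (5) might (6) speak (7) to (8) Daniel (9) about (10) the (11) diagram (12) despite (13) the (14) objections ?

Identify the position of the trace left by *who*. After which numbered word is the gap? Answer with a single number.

4

Underlying clause: Marco could assume who might speak to Daniel about the diagram despite the objections.
'who' is the subject of the clause embedded under 'assume'. It moves to the left edge, and the trace sits right after 'assume':
Who could Marco assume ___ might speak to Daniel about the diagram despite the objections?
'assume' is word 4.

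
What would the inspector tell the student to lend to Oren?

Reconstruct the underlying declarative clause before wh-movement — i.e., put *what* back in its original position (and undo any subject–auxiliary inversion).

The inspector would tell the student to lend what to Oren.

'what' functions as the direct object of 'lend'. Wh-movement fronts it, leaving a gap right after 'lend':
What would the inspector tell the student to lend ___ to Oren?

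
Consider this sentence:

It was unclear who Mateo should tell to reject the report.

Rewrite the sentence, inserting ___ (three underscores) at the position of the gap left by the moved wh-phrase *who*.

It was unclear who Mateo should tell ___ to reject the report.

Pre-movement form: Mateo should tell who to reject the report.
The filler 'who' is interpreted as the direct object of 'tell'. The gap is right after 'tell'.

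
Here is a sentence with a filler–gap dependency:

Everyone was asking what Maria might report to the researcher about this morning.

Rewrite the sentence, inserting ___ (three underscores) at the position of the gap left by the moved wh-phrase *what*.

Underlying clause: Maria might report to the researcher about what this morning.
'what' is the object of the preposition 'about'. The gap is right after 'about'.

Everyone was asking what Maria might report to the researcher about ___ this morning.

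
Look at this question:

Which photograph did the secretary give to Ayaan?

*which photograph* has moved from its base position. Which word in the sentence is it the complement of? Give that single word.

give

In situ: The secretary did give which photograph to Ayaan.
'which photograph' is the direct object of 'give'. Fronting leaves a gap immediately after 'give':
Which photograph did the secretary give ___ to Ayaan?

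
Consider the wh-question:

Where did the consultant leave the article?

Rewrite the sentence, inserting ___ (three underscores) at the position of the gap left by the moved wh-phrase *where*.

Where did the consultant leave the article ___?

In situ: The consultant did leave the article where.
The filler 'where' is interpreted as the locative complement of 'leave'. The gap is right after 'article'.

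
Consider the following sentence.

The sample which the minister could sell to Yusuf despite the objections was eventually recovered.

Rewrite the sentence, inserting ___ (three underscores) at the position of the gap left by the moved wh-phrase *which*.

The filler 'which' is interpreted as the direct object of 'sell'. The gap is right after 'sell'.

The sample which the minister could sell ___ to Yusuf despite the objections was eventually recovered.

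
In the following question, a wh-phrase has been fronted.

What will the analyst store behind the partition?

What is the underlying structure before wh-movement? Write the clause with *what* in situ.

The analyst will store what behind the partition.

'what' is the direct object of 'store'. Fronting leaves a gap immediately after 'store':
What will the analyst store ___ behind the partition?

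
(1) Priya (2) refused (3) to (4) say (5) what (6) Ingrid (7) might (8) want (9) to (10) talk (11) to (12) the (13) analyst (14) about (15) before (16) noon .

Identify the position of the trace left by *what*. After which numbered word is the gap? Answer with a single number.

14

Underlying clause: Ingrid might want to talk to the analyst about what before noon.
'what' functions as the object of the preposition 'about'. Wh-movement fronts it, leaving a gap right after 'about':
Priya refused to say what Ingrid might want to talk to the analyst about ___ before noon.
'about' is word 14.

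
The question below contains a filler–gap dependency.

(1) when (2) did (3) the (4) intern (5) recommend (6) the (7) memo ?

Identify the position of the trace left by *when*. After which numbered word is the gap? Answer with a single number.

In situ: The intern did recommend the memo when.
'when' functions as the temporal adjunct. Wh-movement fronts it, leaving a gap right after 'memo':
When did the intern recommend the memo ___?
'memo' is word 7.

7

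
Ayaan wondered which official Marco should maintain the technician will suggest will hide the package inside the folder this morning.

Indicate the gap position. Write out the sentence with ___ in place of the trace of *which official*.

Pre-movement form: Marco should maintain the technician will suggest which official will hide the package inside the folder this morning.
'which official' functions as the subject of the clause embedded under 'suggest'. The gap is right after 'suggest'.

Ayaan wondered which official Marco should maintain the technician will suggest ___ will hide the package inside the folder this morning.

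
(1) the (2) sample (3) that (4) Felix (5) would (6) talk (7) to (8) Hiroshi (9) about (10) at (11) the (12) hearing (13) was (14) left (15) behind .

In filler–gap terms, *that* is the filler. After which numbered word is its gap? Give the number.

9

The filler 'that' is interpreted as the object of the preposition 'about'. Wh-movement fronts it, leaving a gap right after 'about':
The sample that Felix would talk to Hiroshi about ___ at the hearing was left behind.
'about' is word 9.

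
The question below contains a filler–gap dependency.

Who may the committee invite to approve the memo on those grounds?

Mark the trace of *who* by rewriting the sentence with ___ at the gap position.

Underlying clause: The committee may invite who to approve the memo on those grounds.
The filler 'who' is interpreted as the direct object of 'invite'. The gap is right after 'invite'.

Who may the committee invite ___ to approve the memo on those grounds?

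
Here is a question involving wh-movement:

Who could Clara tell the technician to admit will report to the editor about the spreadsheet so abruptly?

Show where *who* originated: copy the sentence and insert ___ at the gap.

Before movement: Clara could tell the technician to admit who will report to the editor about the spreadsheet so abruptly.
The filler 'who' is interpreted as the subject of the clause embedded under 'admit'. The gap is right after 'admit'.

Who could Clara tell the technician to admit ___ will report to the editor about the spreadsheet so abruptly?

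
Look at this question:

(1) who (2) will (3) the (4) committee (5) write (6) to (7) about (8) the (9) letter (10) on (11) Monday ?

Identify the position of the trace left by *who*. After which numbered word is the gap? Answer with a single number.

Before movement: The committee will write to who about the letter on Monday.
The filler 'who' is interpreted as the object of the preposition 'to'. Fronting leaves a gap immediately after 'to':
Who will the committee write to ___ about the letter on Monday?
'to' is word 6.

6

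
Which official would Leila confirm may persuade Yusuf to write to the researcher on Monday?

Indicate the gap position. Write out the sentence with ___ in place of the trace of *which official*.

Which official would Leila confirm ___ may persuade Yusuf to write to the researcher on Monday?

Underlying clause: Leila would confirm which official may persuade Yusuf to write to the researcher on Monday.
'which official' functions as the subject of the clause embedded under 'confirm'. The gap is right after 'confirm'.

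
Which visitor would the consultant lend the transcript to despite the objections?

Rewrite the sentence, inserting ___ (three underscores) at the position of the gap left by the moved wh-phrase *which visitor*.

Which visitor would the consultant lend the transcript to ___ despite the objections?

In situ: The consultant would lend the transcript to which visitor despite the objections.
'which visitor' functions as the object of the preposition 'to' (recipient of 'lend'). The gap is right after 'to'.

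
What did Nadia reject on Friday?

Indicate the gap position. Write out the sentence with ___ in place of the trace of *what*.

Before movement: Nadia did reject what on Friday.
The filler 'what' is interpreted as the direct object of 'reject'. The gap is right after 'reject'.

What did Nadia reject ___ on Friday?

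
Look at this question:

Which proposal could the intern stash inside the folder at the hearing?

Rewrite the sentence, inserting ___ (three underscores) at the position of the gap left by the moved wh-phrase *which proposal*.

In situ: The intern could stash which proposal inside the folder at the hearing.
'which proposal' functions as the direct object of 'stash'. The gap is right after 'stash'.

Which proposal could the intern stash ___ inside the folder at the hearing?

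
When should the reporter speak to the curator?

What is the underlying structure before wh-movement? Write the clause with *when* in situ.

The reporter should speak to the curator when.

'when' is the temporal adjunct. Fronting leaves a gap immediately after 'curator':
When should the reporter speak to the curator ___?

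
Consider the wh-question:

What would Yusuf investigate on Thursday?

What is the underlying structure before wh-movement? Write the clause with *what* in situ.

'what' is the direct object of 'investigate'. Wh-movement fronts it, leaving a gap right after 'investigate':
What would Yusuf investigate ___ on Thursday?

Yusuf would investigate what on Thursday.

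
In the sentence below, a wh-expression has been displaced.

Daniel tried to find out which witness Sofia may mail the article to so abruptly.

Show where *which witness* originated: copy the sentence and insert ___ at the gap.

Underlying clause: Sofia may mail the article to which witness so abruptly.
'which witness' functions as the object of the preposition 'to' (recipient of 'mail'). The gap is right after 'to'.

Daniel tried to find out which witness Sofia may mail the article to ___ so abruptly.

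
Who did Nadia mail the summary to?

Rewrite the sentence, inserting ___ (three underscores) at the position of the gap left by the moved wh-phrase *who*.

Who did Nadia mail the summary to ___?

Before movement: Nadia did mail the summary to who.
'who' functions as the object of the preposition 'to' (recipient of 'mail'). The gap is right after 'to'.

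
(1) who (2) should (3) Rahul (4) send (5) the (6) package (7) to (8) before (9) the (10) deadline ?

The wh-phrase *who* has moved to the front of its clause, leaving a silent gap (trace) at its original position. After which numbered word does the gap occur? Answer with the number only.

Before movement: Rahul should send the package to who before the deadline.
The filler 'who' is interpreted as the object of the preposition 'to' (recipient of 'send'). Wh-movement fronts it, leaving a gap right after 'to':
Who should Rahul send the package to ___ before the deadline?
'to' is word 7.

7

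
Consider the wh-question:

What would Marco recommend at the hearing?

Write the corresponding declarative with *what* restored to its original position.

'what' is the direct object of 'recommend'. Fronting leaves a gap immediately after 'recommend':
What would Marco recommend ___ at the hearing?

Marco would recommend what at the hearing.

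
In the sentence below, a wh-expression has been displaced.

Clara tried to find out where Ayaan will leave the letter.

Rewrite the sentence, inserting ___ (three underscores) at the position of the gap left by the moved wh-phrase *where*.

Clara tried to find out where Ayaan will leave the letter ___.

Underlying clause: Ayaan will leave the letter where.
The filler 'where' is interpreted as the locative complement of 'leave'. The gap is right after 'letter'.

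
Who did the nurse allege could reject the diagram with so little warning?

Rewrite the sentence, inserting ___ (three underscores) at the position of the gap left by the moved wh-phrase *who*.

In situ: The nurse did allege who could reject the diagram with so little warning.
'who' functions as the subject of the clause embedded under 'allege'. The gap is right after 'allege'.

Who did the nurse allege ___ could reject the diagram with so little warning?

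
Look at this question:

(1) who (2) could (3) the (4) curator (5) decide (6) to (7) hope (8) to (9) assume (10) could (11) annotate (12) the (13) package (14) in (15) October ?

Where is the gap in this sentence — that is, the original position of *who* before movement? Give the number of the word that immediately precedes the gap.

9

Pre-movement form: The curator could decide to hope to assume who could annotate the package in October.
'who' functions as the subject of the clause embedded under 'assume'. Fronting leaves a gap immediately after 'assume':
Who could the curator decide to hope to assume ___ could annotate the package in October?
'assume' is word 9.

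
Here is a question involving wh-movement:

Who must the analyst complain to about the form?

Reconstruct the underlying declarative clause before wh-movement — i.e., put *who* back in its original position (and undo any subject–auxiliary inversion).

The filler 'who' is interpreted as the object of the preposition 'to'. Wh-movement fronts it, leaving a gap right after 'to':
Who must the analyst complain to ___ about the form?

The analyst must complain to who about the form.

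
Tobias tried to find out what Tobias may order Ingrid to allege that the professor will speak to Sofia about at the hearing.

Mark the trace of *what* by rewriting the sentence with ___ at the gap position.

Tobias tried to find out what Tobias may order Ingrid to allege that the professor will speak to Sofia about ___ at the hearing.

Pre-movement form: Tobias may order Ingrid to allege that the professor will speak to Sofia about what at the hearing.
The filler 'what' is interpreted as the object of the preposition 'about'. The gap is right after 'about'.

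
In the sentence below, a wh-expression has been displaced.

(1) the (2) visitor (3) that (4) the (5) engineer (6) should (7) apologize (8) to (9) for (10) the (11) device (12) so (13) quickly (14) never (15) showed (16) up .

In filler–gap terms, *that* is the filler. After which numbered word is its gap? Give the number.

'that' is the object of the preposition 'to'. It moves to the left edge, and the trace sits right after 'to':
The visitor that the engineer should apologize to ___ for the device so quickly never showed up.
'to' is word 8.

8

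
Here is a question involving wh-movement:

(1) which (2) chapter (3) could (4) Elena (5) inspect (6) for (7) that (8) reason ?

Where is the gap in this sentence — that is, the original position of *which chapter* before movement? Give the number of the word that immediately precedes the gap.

5

In situ: Elena could inspect which chapter for that reason.
The filler 'which chapter' is interpreted as the direct object of 'inspect'. Fronting leaves a gap immediately after 'inspect':
Which chapter could Elena inspect ___ for that reason?
'inspect' is word 5.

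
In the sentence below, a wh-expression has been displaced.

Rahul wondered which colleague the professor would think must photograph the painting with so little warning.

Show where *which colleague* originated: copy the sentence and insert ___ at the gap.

In situ: The professor would think which colleague must photograph the painting with so little warning.
'which colleague' is the subject of the clause embedded under 'think'. The gap is right after 'think'.

Rahul wondered which colleague the professor would think ___ must photograph the painting with so little warning.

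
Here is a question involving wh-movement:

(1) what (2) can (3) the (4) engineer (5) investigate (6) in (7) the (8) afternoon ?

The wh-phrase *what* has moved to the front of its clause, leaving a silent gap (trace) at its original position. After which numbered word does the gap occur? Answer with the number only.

Before movement: The engineer can investigate what in the afternoon.
'what' functions as the direct object of 'investigate'. It moves to the left edge, and the trace sits right after 'investigate':
What can the engineer investigate ___ in the afternoon?
'investigate' is word 5.

5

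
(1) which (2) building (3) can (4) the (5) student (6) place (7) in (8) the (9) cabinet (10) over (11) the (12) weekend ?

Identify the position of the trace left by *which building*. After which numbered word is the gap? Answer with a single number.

6

In situ: The student can place which building in the cabinet over the weekend.
'which building' is the direct object of 'place'. It moves to the left edge, and the trace sits right after 'place':
Which building can the student place ___ in the cabinet over the weekend?
'place' is word 6.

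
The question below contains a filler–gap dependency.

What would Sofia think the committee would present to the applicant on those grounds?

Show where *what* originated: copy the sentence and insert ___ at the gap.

What would Sofia think the committee would present ___ to the applicant on those grounds?

Underlying clause: Sofia would think the committee would present what to the applicant on those grounds.
The filler 'what' is interpreted as the direct object of 'present'. The gap is right after 'present'.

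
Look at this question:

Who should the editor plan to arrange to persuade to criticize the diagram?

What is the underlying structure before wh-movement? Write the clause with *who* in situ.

The editor should plan to arrange to persuade who to criticize the diagram.

'who' is the direct object of 'persuade'. Fronting leaves a gap immediately after 'persuade':
Who should the editor plan to arrange to persuade ___ to criticize the diagram?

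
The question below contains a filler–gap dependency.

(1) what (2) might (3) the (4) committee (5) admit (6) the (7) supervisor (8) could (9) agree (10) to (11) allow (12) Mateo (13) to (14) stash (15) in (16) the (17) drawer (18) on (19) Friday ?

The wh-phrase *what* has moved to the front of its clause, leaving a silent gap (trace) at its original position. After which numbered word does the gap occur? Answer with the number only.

In situ: The committee might admit the supervisor could agree to allow Mateo to stash what in the drawer on Friday.
'what' functions as the direct object of 'stash'. Fronting leaves a gap immediately after 'stash':
What might the committee admit the supervisor could agree to allow Mateo to stash ___ in the drawer on Friday?
'stash' is word 14.

14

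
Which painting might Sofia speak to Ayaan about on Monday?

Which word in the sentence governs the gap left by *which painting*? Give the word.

about

Pre-movement form: Sofia might speak to Ayaan about which painting on Monday.
'which painting' is the object of the preposition 'about'. Wh-movement fronts it, leaving a gap right after 'about':
Which painting might Sofia speak to Ayaan about ___ on Monday?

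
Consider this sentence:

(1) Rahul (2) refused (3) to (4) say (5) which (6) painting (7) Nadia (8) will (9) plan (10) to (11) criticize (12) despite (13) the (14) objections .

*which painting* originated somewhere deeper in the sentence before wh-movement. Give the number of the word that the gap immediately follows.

11

Underlying clause: Nadia will plan to criticize which painting despite the objections.
'which painting' functions as the direct object of 'criticize'. Fronting leaves a gap immediately after 'criticize':
Rahul refused to say which painting Nadia will plan to criticize ___ despite the objections.
'criticize' is word 11.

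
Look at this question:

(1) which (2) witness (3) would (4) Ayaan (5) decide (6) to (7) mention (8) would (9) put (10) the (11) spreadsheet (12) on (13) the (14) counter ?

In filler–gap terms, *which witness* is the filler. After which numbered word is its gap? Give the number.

7

Before movement: Ayaan would decide to mention which witness would put the spreadsheet on the counter.
'which witness' is the subject of the clause embedded under 'mention'. Fronting leaves a gap immediately after 'mention':
Which witness would Ayaan decide to mention ___ would put the spreadsheet on the counter?
'mention' is word 7.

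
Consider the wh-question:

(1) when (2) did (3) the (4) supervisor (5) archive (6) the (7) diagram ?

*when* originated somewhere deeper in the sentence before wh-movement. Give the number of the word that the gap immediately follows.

7

In situ: The supervisor did archive the diagram when.
The filler 'when' is interpreted as the temporal adjunct. It moves to the left edge, and the trace sits right after 'diagram':
When did the supervisor archive the diagram ___?
'diagram' is word 7.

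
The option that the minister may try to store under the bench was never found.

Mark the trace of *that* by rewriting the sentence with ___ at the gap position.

'that' is the direct object of 'store'. The gap is right after 'store'.

The option that the minister may try to store ___ under the bench was never found.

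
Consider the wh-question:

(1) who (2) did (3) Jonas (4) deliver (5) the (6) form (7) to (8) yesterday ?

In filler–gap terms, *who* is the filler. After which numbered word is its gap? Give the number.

Pre-movement form: Jonas did deliver the form to who yesterday.
'who' functions as the object of the preposition 'to' (recipient of 'deliver'). It moves to the left edge, and the trace sits right after 'to':
Who did Jonas deliver the form to ___ yesterday?
'to' is word 7.

7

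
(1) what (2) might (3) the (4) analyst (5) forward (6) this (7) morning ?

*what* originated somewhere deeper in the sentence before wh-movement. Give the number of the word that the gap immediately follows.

Underlying clause: The analyst might forward what this morning.
'what' is the direct object of 'forward'. Wh-movement fronts it, leaving a gap right after 'forward':
What might the analyst forward ___ this morning?
'forward' is word 5.

5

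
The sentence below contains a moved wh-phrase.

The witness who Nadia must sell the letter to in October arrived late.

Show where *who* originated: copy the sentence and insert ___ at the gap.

The filler 'who' is interpreted as the object of the preposition 'to' (recipient of 'sell'). The gap is right after 'to'.

The witness who Nadia must sell the letter to ___ in October arrived late.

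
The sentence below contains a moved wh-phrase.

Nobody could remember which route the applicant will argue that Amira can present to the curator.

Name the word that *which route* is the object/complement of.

present

Before movement: The applicant will argue that Amira can present which route to the curator.
'which route' functions as the direct object of 'present'. Fronting leaves a gap immediately after 'present':
Nobody could remember which route the applicant will argue that Amira can present ___ to the curator.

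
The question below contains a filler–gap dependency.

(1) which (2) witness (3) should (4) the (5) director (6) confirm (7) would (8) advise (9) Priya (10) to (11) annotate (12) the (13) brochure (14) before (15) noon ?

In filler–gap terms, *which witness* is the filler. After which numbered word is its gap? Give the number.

6

Before movement: The director should confirm which witness would advise Priya to annotate the brochure before noon.
'which witness' is the subject of the clause embedded under 'confirm'. Wh-movement fronts it, leaving a gap right after 'confirm':
Which witness should the director confirm ___ would advise Priya to annotate the brochure before noon?
'confirm' is word 6.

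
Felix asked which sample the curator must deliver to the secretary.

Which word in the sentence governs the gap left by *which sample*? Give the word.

Underlying clause: The curator must deliver which sample to the secretary.
'which sample' is the direct object of 'deliver'. Fronting leaves a gap immediately after 'deliver':
Felix asked which sample the curator must deliver ___ to the secretary.

deliver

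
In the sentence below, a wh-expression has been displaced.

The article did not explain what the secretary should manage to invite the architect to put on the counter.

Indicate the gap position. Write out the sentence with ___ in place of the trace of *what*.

The article did not explain what the secretary should manage to invite the architect to put ___ on the counter.

Underlying clause: The secretary should manage to invite the architect to put what on the counter.
'what' is the direct object of 'put'. The gap is right after 'put'.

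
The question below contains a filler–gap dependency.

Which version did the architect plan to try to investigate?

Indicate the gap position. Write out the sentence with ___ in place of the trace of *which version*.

Pre-movement form: The architect did plan to try to investigate which version.
'which version' functions as the direct object of 'investigate'. The gap is right after 'investigate'.

Which version did the architect plan to try to investigate ___?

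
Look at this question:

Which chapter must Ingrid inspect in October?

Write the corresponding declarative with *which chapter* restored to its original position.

Ingrid must inspect which chapter in October.

'which chapter' functions as the direct object of 'inspect'. Fronting leaves a gap immediately after 'inspect':
Which chapter must Ingrid inspect ___ in October?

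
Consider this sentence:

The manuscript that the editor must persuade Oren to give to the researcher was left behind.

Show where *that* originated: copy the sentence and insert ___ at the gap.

'that' is the direct object of 'give'. The gap is right after 'give'.

The manuscript that the editor must persuade Oren to give ___ to the researcher was left behind.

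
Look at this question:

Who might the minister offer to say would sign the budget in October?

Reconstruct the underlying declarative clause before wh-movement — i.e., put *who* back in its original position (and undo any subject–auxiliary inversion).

The minister might offer to say who would sign the budget in October.

'who' is the subject of the clause embedded under 'say'. It moves to the left edge, and the trace sits right after 'say':
Who might the minister offer to say ___ would sign the budget in October?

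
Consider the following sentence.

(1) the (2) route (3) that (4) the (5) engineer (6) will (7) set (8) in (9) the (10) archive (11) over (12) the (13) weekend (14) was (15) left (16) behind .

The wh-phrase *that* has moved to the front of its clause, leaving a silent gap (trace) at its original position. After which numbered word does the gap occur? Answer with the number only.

7

'that' functions as the direct object of 'set'. Fronting leaves a gap immediately after 'set':
The route that the engineer will set ___ in the archive over the weekend was left behind.
'set' is word 7.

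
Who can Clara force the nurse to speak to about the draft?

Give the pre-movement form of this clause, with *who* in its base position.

Clara can force the nurse to speak to who about the draft.

'who' is the object of the preposition 'to'. Fronting leaves a gap immediately after 'to':
Who can Clara force the nurse to speak to ___ about the draft?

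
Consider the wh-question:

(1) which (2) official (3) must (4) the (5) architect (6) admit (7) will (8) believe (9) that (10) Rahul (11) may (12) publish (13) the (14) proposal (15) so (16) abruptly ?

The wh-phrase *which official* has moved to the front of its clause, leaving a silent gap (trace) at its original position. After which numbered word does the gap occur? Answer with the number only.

Before movement: The architect must admit which official will believe that Rahul may publish the proposal so abruptly.
'which official' functions as the subject of the clause embedded under 'admit'. Fronting leaves a gap immediately after 'admit':
Which official must the architect admit ___ will believe that Rahul may publish the proposal so abruptly?
'admit' is word 6.

6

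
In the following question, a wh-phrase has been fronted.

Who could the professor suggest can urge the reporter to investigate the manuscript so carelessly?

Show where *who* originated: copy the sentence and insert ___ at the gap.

Before movement: The professor could suggest who can urge the reporter to investigate the manuscript so carelessly.
The filler 'who' is interpreted as the subject of the clause embedded under 'suggest'. The gap is right after 'suggest'.

Who could the professor suggest ___ can urge the reporter to investigate the manuscript so carelessly?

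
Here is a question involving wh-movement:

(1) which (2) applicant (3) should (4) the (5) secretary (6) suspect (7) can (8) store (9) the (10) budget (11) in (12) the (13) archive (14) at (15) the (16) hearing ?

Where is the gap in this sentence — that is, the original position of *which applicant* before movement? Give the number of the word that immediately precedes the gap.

6

Pre-movement form: The secretary should suspect which applicant can store the budget in the archive at the hearing.
'which applicant' functions as the subject of the clause embedded under 'suspect'. Wh-movement fronts it, leaving a gap right after 'suspect':
Which applicant should the secretary suspect ___ can store the budget in the archive at the hearing?
'suspect' is word 6.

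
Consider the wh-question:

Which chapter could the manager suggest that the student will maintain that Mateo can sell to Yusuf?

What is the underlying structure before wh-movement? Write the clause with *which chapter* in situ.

The filler 'which chapter' is interpreted as the direct object of 'sell'. Fronting leaves a gap immediately after 'sell':
Which chapter could the manager suggest that the student will maintain that Mateo can sell ___ to Yusuf?

The manager could suggest that the student will maintain that Mateo can sell which chapter to Yusuf.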